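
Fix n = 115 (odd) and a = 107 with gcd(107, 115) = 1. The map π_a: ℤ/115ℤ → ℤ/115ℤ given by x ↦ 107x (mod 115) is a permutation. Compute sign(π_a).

+1

Start at x=31: 31 → 97 → 29 → 113 → 16 → 102 → 104 → … (one orbit).
Cycle type of π: 44×2 + 22 + 4 + 1; total 5 cycles.
n − c = 115 − 5 = 110; sign = (−1)^110 = +1.
Check: (107/115) = +1 by Zolotarev.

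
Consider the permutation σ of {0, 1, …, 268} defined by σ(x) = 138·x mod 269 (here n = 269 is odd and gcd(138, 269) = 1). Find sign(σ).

+1

Orbit of 9 under x↦138x: [9, 166, 43, 16, 56, 196, 148]… (length divides ord_269(138)).
π_138 has 3 disjoint cycles with lengths [134, 134, 1] on {0,…,268}.
3 cycles on 269: each ℓ→(−1)^(ℓ−1), product (−1)^266 = +1.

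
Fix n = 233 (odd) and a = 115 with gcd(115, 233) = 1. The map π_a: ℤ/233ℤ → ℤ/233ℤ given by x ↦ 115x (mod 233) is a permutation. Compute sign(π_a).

-1

Orbit of 200 under x↦115x: [200, 166, 217, 24, 197, 54, 152]… (length divides ord_233(115)).
Cycle type of π: 232 + 1; total 2 cycles.
2 cycles on 233: each ℓ→(−1)^(ℓ−1), product (−1)^231 = -1.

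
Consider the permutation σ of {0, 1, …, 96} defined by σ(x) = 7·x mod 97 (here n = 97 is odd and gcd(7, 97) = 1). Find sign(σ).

Start at x=88: 88 → 34 → 44 → 17 → 22 → 57 → 11 → … (one orbit).
2 cycles of lengths [96, 1].
n − c = 97 − 2 = 95; sign = (−1)^95 = -1.
Check: (7/97) = -1 by Zolotarev.

-1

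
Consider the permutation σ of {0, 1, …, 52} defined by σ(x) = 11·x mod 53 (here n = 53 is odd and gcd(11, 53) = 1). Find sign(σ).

+1

Trace 47: π^k(47) = [47, 40, 16, 17, 28, 43, 49] for k=0..6.
π_11 has 3 disjoint cycles with lengths [26, 26, 1] on {0,…,52}.
Σ(ℓ_i−1) = 53−3 = 50; sign = (−1)^50 = +1.
The Jacobi symbol (11|53) = +1 (Zolotarev) agrees.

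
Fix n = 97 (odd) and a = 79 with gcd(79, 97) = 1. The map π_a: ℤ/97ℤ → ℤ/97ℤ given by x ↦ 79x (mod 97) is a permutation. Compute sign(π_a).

Start at x=85: 85 → 22 → 89 → 47 → 27 → 96 → 18 → … (one orbit).
π_79 has 7 disjoint cycles with lengths [16, 16, 16, 16, 16, 16, 1] on {0,…,96}.
With 7 cycles on 97 points, sign = (−1)^{97−7} = +1.
The Jacobi symbol (79|97) = +1 (Zolotarev) agrees.

+1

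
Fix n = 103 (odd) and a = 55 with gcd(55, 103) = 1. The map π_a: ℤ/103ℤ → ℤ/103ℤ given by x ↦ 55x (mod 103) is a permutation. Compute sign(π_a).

Trace 64: π^k(64) = [64, 18, 63, 66, 25, 36, 23] for k=0..6.
Decompose π into cycles: lengths [51, 51, 1] (3 cycles, including the fixed point 0).
3 cycles on 103: each ℓ→(−1)^(ℓ−1), product (−1)^100 = +1.
(55|103)_J = +1 (Zolotarev's lemma cross-check).

+1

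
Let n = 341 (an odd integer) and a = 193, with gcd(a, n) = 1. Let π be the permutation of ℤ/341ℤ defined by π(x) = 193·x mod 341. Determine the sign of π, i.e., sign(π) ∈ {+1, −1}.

-1

Trace 9: π^k(9) = [9, 32, 38, 173, 312, 200, 67] for k=0..6.
Decompose π into cycles: lengths [30, 30, 30, 30, 30, 30, 30, 30, 30, 30, 15, 15, 10, 1] (14 cycles, including the fixed point 0).
sign(π) = (−1)^{n − #cycles} = (−1)^{341−14} = (−1)^327 = -1.
(193|341)_J = -1 (Zolotarev's lemma cross-check).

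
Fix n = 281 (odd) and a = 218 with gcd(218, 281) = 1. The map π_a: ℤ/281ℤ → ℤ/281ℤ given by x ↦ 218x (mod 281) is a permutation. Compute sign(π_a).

Trace 249: π^k(249) = [249, 49, 4, 29, 140, 172, 123] for k=0..6.
Decompose π into cycles: lengths [70, 70, 70, 70, 1] (5 cycles, including the fixed point 0).
5 cycles on 281: each ℓ→(−1)^(ℓ−1), product (−1)^276 = +1.
Via Zolotarev, sign(π_{218}) = (218|281) = +1.

+1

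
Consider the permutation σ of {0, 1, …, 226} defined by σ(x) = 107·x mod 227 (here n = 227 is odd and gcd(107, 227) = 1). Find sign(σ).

Trace 99: π^k(99) = [99, 151, 40, 194, 101, 138, 11] for k=0..6.
Cycle type of π: 226 + 1; total 2 cycles.
sign(π) = (−1)^{n − #cycles} = (−1)^{227−2} = (−1)^225 = -1.

-1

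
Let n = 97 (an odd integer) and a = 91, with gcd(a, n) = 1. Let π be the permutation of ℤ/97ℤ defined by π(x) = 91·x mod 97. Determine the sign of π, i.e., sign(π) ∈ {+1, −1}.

Start at x=75: 75 → 35 → 81 → 96 → 6 → 61 → 22 → … (one orbit).
Cycle lengths of π_91 on ℤ/97ℤ: [12, 12, 12, 12, 12, 12, 12, 12, 1]; 9 cycles in total.
97 − 9 = 88 transpositions; sign(π) = (−1)^88 = +1.
The Jacobi symbol (91|97) = +1 (Zolotarev) agrees.

+1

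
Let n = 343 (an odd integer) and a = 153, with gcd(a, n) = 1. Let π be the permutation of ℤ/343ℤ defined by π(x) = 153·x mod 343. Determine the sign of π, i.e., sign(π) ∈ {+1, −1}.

Start at x=50: 50 → 104 → 134 → 265 → 71 → 230 → 204 → … (one orbit).
π_153 has 10 disjoint cycles with lengths [98, 98, 98, 14, 14, 14, 2, 2, 2, 1] on {0,…,342}.
343 − 10 = 333 transpositions; sign(π) = (−1)^333 = -1.

-1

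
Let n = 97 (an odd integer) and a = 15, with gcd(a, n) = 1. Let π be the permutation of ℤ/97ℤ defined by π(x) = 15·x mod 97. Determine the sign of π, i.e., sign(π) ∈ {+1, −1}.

-1

Trace 95: π^k(95) = [95, 67, 35, 40, 18, 76, 73] for k=0..6.
Decompose π into cycles: lengths [96, 1] (2 cycles, including the fixed point 0).
sign(π) = (−1)^{n − #cycles} = (−1)^{97−2} = (−1)^95 = -1.
The Jacobi symbol (15|97) = -1 (Zolotarev) agrees.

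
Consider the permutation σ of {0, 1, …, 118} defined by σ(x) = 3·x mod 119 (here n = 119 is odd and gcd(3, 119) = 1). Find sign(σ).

+1

Orbit of 20 under x↦3x: [20, 60, 61, 64, 73, 100, 62]… (length divides ord_119(3)).
Cycle type of π: 48×2 + 16 + 6 + 1; total 5 cycles.
n − c = 119 − 5 = 114; sign = (−1)^114 = +1.
Via Zolotarev, sign(π_{3}) = (3|119) = +1.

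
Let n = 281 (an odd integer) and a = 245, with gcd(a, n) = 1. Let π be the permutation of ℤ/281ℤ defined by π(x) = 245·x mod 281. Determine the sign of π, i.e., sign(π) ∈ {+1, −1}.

Trace 34: π^k(34) = [34, 181, 228, 222, 157, 249, 28] for k=0..6.
π_245 has 11 disjoint cycles with lengths [28, 28, 28, 28, 28, 28, 28, 28, 28, 28, 1] on {0,…,280}.
n − c = 281 − 11 = 270; sign = (−1)^270 = +1.

+1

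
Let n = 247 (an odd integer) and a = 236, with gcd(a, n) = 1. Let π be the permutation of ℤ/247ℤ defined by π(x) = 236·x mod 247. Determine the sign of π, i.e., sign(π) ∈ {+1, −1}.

+1

Trace 236: π^k(236) = [236, 121, 151, 68, 240, 77, 141] for k=0..6.
23 cycles of lengths [12, 12, 12, 12, 12, 12, 12, 12, 12, 12, 12, 12, 12, 12, 12, 12, 12, 12, 12, 6, 6, 6, 1].
23 cycles on 247: each ℓ→(−1)^(ℓ−1), product (−1)^224 = +1.
Zolotarev: (236|247) = +1, matching the cycle-count sign.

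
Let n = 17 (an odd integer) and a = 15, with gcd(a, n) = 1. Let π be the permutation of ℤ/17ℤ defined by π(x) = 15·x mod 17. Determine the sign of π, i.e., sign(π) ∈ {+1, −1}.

Orbit of 16 under x↦15x: [16, 2, 13, 8, 1, 15, 4]… (length divides ord_17(15)).
Decompose π into cycles: lengths [8, 8, 1] (3 cycles, including the fixed point 0).
3 cycles on 17: each ℓ→(−1)^(ℓ−1), product (−1)^14 = +1.
Zolotarev: (15|17) = +1, matching the cycle-count sign.

+1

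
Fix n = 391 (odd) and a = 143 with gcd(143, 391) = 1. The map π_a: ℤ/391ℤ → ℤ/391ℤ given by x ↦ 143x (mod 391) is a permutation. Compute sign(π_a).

+1

Orbit of 90 under x↦143x: [90, 358, 364, 49, 360, 259, 283]… (length divides ord_391(143)).
5 cycles of lengths [176, 176, 22, 16, 1].
Σ(ℓ_i−1) = 391−5 = 386; sign = (−1)^386 = +1.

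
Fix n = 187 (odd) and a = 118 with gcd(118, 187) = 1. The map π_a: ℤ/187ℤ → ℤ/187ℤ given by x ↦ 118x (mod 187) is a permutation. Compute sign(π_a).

-1

Trace 50: π^k(50) = [50, 103, 186, 69, 101, 137, 84] for k=0..6.
26 cycles of lengths [10, 10, 10, 10, 10, 10, 10, 10, 10, 10, 10, 10, 10, 10, 10, 10, 10, 2, 2, 2, 2, 2, 2, 2, 2, 1].
187 − 26 = 161 transpositions; sign(π) = (−1)^161 = -1.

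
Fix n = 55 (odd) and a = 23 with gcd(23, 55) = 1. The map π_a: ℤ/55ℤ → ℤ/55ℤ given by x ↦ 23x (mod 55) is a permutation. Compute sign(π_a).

Orbit of 1 under x↦23x: [1, 23, 34, 12]… (length divides ord_55(23)).
Decompose π into cycles: lengths [4, 4, 4, 4, 4, 4, 4, 4, 4, 4, 4, 1, 1, 1, 1, 1, 1, 1, 1, 1, 1, 1] (22 cycles, including the fixed point 0).
22 cycles on 55: each ℓ→(−1)^(ℓ−1), product (−1)^33 = -1.
Check: (23/55) = -1 by Zolotarev.

-1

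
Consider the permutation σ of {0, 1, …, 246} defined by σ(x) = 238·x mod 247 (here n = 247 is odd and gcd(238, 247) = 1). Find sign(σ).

Trace 81: π^k(81) = [81, 12, 139, 231, 144, 186, 55] for k=0..6.
The orbit structure of x ↦ 238x mod 247: 16 orbits of sizes [18, 18, 18, 18, 18, 18, 18, 18, 18, 18, 18, 18, 18, 6, 6, 1].
Σ(ℓ_i−1) = 247−16 = 231; sign = (−1)^231 = -1.

-1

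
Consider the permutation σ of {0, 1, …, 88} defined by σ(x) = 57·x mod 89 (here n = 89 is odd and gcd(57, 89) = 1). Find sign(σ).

+1

Trace 50: π^k(50) = [50, 2, 25, 1, 57, 45, 73] for k=0..6.
The orbit structure of x ↦ 57x mod 89: 5 orbits of sizes [22, 22, 22, 22, 1].
89 − 5 = 84 transpositions; sign(π) = (−1)^84 = +1.
Zolotarev: (57|89) = +1, matching the cycle-count sign.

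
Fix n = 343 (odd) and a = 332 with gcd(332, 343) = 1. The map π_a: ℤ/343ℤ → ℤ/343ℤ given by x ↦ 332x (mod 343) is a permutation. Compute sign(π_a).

-1

Start at x=15: 15 → 178 → 100 → 272 → 95 → 327 → 176 → … (one orbit).
π_332 has 4 disjoint cycles with lengths [294, 42, 6, 1] on {0,…,342}.
sign(π) = (−1)^{n − #cycles} = (−1)^{343−4} = (−1)^339 = -1.
Check: (332/343) = -1 by Zolotarev.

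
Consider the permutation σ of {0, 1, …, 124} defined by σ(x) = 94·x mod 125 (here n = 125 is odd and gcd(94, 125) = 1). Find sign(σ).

Start at x=66: 66 → 79 → 51 → 44 → 11 → 34 → 71 → … (one orbit).
π_94 has 7 disjoint cycles with lengths [50, 50, 10, 10, 2, 2, 1] on {0,…,124}.
Σ(ℓ_i−1) = 125−7 = 118; sign = (−1)^118 = +1.
Check: (94/125) = +1 by Zolotarev.

+1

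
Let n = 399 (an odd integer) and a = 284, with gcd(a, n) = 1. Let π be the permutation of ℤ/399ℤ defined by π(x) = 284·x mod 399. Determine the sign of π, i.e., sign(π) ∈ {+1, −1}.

+1

Start at x=58: 58 → 113 → 172 → 170 → 1 → 284 → 58 (one orbit).
Cycle type of π: 6×56 + 3×2 + 2×28 + 1; total 87 cycles.
sign(π) = (−1)^{n − #cycles} = (−1)^{399−87} = (−1)^312 = +1.
Via Zolotarev, sign(π_{284}) = (284|399) = +1.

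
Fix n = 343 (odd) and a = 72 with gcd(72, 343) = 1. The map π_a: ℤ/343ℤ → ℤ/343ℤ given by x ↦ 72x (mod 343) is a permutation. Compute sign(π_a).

Start at x=324: 324 → 4 → 288 → 156 → 256 → 253 → 37 → … (one orbit).
7 cycles of lengths [147, 147, 21, 21, 3, 3, 1].
343 − 7 = 336 transpositions; sign(π) = (−1)^336 = +1.
(72|343)_J = +1 (Zolotarev's lemma cross-check).

+1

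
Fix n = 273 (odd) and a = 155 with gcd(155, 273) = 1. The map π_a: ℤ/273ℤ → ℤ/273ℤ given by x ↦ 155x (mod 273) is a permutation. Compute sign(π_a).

Trace 155: π^k(155) = [155, 1] for k=0..1.
π_155 has 140 disjoint cycles with lengths [2, 2, 2, 2, 2, 2, 2, 2, 2, 2, 2, 2, 2, 2, 2, 2, 2, 2, 2, 2, 2, 2, 2, 2, 2, 2, 2, 2, 2, 2, 2, 2, 2, 2, 2, 2, 2, 2, 2, 2, 2, 2, 2, 2, 2, 2, 2, 2, 2, 2, 2, 2, 2, 2, 2, 2, 2, 2, 2, 2, 2, 2, 2, 2, 2, 2, 2, 2, 2, 2, 2, 2, 2, 2, 2, 2, 2, 2, 2, 2, 2, 2, 2, 2, 2, 2, 2, 2, 2, 2, 2, 2, 2, 2, 2, 2, 2, 2, 2, 2, 2, 2, 2, 2, 2, 2, 2, 2, 2, 2, 2, 2, 2, 2, 2, 2, 2, 2, 2, 2, 2, 2, 2, 2, 2, 2, 2, 2, 2, 2, 2, 2, 2, 1, 1, 1, 1, 1, 1, 1] on {0,…,272}.
n − c = 273 − 140 = 133; sign = (−1)^133 = -1.
The Jacobi symbol (155|273) = -1 (Zolotarev) agrees.

-1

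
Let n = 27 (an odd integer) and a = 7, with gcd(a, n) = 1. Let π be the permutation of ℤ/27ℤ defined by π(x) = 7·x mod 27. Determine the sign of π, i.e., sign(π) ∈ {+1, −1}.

+1

Start at x=16: 16 → 4 → 1 → 7 → 22 → 19 → 25 → … (one orbit).
Decompose π into cycles: lengths [9, 9, 3, 3, 1, 1, 1] (7 cycles, including the fixed point 0).
n − c = 27 − 7 = 20; sign = (−1)^20 = +1.
Check: (7/27) = +1 by Zolotarev.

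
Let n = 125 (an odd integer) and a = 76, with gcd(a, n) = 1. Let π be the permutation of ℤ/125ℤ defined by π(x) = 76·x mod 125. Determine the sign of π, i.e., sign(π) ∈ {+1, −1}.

Start at x=26: 26 → 101 → 51 → 1 → 76 → 26 (one orbit).
The orbit structure of x ↦ 76x mod 125: 45 orbits of sizes [5, 5, 5, 5, 5, 5, 5, 5, 5, 5, 5, 5, 5, 5, 5, 5, 5, 5, 5, 5, 1, 1, 1, 1, 1, 1, 1, 1, 1, 1, 1, 1, 1, 1, 1, 1, 1, 1, 1, 1, 1, 1, 1, 1, 1].
n − c = 125 − 45 = 80; sign = (−1)^80 = +1.
Zolotarev: (76|125) = +1, matching the cycle-count sign.

+1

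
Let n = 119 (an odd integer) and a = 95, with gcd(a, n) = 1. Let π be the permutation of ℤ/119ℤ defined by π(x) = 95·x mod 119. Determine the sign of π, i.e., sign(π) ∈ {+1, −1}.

-1

Start at x=39: 39 → 16 → 92 → 53 → 37 → 64 → 11 → … (one orbit).
6 cycles of lengths [48, 48, 16, 3, 3, 1].
n − c = 119 − 6 = 113; sign = (−1)^113 = -1.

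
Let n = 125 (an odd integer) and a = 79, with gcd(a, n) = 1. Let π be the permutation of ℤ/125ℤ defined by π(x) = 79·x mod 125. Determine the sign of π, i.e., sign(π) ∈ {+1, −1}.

Start at x=31: 31 → 74 → 96 → 84 → 11 → 119 → 26 → … (one orbit).
Cycle type of π: 50×2 + 10×2 + 2×2 + 1; total 7 cycles.
125 − 7 = 118 transpositions; sign(π) = (−1)^118 = +1.
Check: (79/125) = +1 by Zolotarev.

+1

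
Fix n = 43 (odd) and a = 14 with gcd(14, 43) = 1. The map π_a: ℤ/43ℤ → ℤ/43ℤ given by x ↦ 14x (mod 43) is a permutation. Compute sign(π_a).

+1

Start at x=16: 16 → 9 → 40 → 1 → 14 → 24 → 35 → … (one orbit).
Cycle lengths of π_14 on ℤ/43ℤ: [21, 21, 1]; 3 cycles in total.
3 cycles on 43: each ℓ→(−1)^(ℓ−1), product (−1)^40 = +1.
(14|43)_J = +1 (Zolotarev's lemma cross-check).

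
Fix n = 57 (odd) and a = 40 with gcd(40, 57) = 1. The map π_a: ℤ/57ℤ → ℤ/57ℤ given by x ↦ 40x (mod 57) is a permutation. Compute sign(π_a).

-1

Trace 55: π^k(55) = [55, 34, 49, 22, 25, 31, 43] for k=0..6.
Cycle type of π: 18×3 + 1×3; total 6 cycles.
57 − 6 = 51 transpositions; sign(π) = (−1)^51 = -1.
(40|57)_J = -1 (Zolotarev's lemma cross-check).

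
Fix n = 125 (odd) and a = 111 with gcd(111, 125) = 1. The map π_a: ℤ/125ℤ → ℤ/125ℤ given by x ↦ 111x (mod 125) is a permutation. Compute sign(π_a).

+1

Start at x=116: 116 → 1 → 111 → 71 → 6 → 41 → 51 → … (one orbit).
π_111 has 13 disjoint cycles with lengths [25, 25, 25, 25, 5, 5, 5, 5, 1, 1, 1, 1, 1] on {0,…,124}.
With 13 cycles on 125 points, sign = (−1)^{125−13} = +1.
Check: (111/125) = +1 by Zolotarev.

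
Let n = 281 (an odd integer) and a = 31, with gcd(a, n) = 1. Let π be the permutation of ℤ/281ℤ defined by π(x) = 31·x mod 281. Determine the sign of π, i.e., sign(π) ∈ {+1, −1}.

+1

Orbit of 62 under x↦31x: [62, 236, 10, 29, 56, 50, 145]… (length divides ord_281(31)).
The orbit structure of x ↦ 31x mod 281: 3 orbits of sizes [140, 140, 1].
281 − 3 = 278 transpositions; sign(π) = (−1)^278 = +1.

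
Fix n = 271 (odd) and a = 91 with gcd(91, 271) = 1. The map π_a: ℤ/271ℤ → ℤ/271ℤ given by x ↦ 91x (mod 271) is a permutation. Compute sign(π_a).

-1

Start at x=41: 41 → 208 → 229 → 243 → 162 → 108 → 72 → … (one orbit).
Decompose π into cycles: lengths [270, 1] (2 cycles, including the fixed point 0).
271 − 2 = 269 transpositions; sign(π) = (−1)^269 = -1.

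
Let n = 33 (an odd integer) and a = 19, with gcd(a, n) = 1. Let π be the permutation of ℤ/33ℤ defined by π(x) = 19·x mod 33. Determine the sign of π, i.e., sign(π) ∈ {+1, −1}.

-1

Start at x=31: 31 → 28 → 4 → 10 → 25 → 13 → 16 → … (one orbit).
π_19 has 6 disjoint cycles with lengths [10, 10, 10, 1, 1, 1] on {0,…,32}.
33 − 6 = 27 transpositions; sign(π) = (−1)^27 = -1.
The Jacobi symbol (19|33) = -1 (Zolotarev) agrees.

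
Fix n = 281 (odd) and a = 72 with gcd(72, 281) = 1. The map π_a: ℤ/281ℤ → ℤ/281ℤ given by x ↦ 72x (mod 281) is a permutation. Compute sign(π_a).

Trace 29: π^k(29) = [29, 121, 1, 72, 126, 80, 140] for k=0..6.
Cycle lengths of π_72 on ℤ/281ℤ: [140, 140, 1]; 3 cycles in total.
281 − 3 = 278 transpositions; sign(π) = (−1)^278 = +1.

+1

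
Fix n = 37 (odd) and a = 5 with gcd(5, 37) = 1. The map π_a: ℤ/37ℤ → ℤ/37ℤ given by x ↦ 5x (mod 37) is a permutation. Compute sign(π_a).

Trace 4: π^k(4) = [4, 20, 26, 19, 21, 31, 7] for k=0..6.
The orbit structure of x ↦ 5x mod 37: 2 orbits of sizes [36, 1].
n − c = 37 − 2 = 35; sign = (−1)^35 = -1.

-1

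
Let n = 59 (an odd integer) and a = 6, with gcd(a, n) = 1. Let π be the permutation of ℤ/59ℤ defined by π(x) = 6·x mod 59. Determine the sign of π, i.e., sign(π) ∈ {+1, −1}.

Start at x=26: 26 → 38 → 51 → 11 → 7 → 42 → 16 → … (one orbit).
π_6 has 2 disjoint cycles with lengths [58, 1] on {0,…,58}.
n − c = 59 − 2 = 57; sign = (−1)^57 = -1.

-1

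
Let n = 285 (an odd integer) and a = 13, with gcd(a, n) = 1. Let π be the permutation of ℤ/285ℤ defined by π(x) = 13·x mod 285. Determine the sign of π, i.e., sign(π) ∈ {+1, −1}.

+1

Orbit of 139 under x↦13x: [139, 97, 121, 148, 214, 217, 256]… (length divides ord_285(13)).
The orbit structure of x ↦ 13x mod 285: 15 orbits of sizes [36, 36, 36, 36, 36, 36, 18, 18, 18, 4, 4, 4, 1, 1, 1].
n − c = 285 − 15 = 270; sign = (−1)^270 = +1.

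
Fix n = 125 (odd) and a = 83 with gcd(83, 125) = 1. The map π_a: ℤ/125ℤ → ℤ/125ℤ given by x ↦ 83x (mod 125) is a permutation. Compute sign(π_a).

Start at x=88: 88 → 54 → 107 → 6 → 123 → 84 → 97 → … (one orbit).
Decompose π into cycles: lengths [100, 20, 4, 1] (4 cycles, including the fixed point 0).
n − c = 125 − 4 = 121; sign = (−1)^121 = -1.
Check: (83/125) = -1 by Zolotarev.

-1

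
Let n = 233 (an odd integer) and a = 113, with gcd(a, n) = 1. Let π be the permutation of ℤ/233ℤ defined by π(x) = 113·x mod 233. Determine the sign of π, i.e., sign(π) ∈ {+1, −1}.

Orbit of 64 under x↦113x: [64, 9, 85, 52, 51, 171, 217]… (length divides ord_233(113)).
3 cycles of lengths [116, 116, 1].
233 − 3 = 230 transpositions; sign(π) = (−1)^230 = +1.

+1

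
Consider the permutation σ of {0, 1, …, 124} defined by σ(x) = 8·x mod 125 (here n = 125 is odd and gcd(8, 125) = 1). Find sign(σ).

Orbit of 1 under x↦8x: [1, 8, 64, 12, 96, 18, 19]… (length divides ord_125(8)).
Decompose π into cycles: lengths [100, 20, 4, 1] (4 cycles, including the fixed point 0).
125 − 4 = 121 transpositions; sign(π) = (−1)^121 = -1.
Via Zolotarev, sign(π_{8}) = (8|125) = -1.

-1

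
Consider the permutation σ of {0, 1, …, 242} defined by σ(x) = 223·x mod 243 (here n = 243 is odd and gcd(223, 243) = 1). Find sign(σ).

+1

Start at x=166: 166 → 82 → 61 → 238 → 100 → 187 → 148 → … (one orbit).
The orbit structure of x ↦ 223x mod 243: 11 orbits of sizes [81, 81, 27, 27, 9, 9, 3, 3, 1, 1, 1].
n − c = 243 − 11 = 232; sign = (−1)^232 = +1.
Zolotarev: (223|243) = +1, matching the cycle-count sign.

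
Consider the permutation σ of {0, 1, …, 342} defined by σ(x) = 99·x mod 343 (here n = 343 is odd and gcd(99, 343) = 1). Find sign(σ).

+1

Trace 246: π^k(246) = [246, 1, 99, 197, 295, 50, 148] for k=0..6.
91 cycles of lengths [7, 7, 7, 7, 7, 7, 7, 7, 7, 7, 7, 7, 7, 7, 7, 7, 7, 7, 7, 7, 7, 7, 7, 7, 7, 7, 7, 7, 7, 7, 7, 7, 7, 7, 7, 7, 7, 7, 7, 7, 7, 7, 1, 1, 1, 1, 1, 1, 1, 1, 1, 1, 1, 1, 1, 1, 1, 1, 1, 1, 1, 1, 1, 1, 1, 1, 1, 1, 1, 1, 1, 1, 1, 1, 1, 1, 1, 1, 1, 1, 1, 1, 1, 1, 1, 1, 1, 1, 1, 1, 1].
Σ(ℓ_i−1) = 343−91 = 252; sign = (−1)^252 = +1.
Via Zolotarev, sign(π_{99}) = (99|343) = +1.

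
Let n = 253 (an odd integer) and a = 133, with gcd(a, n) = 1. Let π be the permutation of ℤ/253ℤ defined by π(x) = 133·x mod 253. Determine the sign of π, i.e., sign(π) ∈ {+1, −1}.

+1

Orbit of 100 under x↦133x: [100, 144, 177, 12, 78, 1, 133]… (length divides ord_253(133)).
33 cycles of lengths [11, 11, 11, 11, 11, 11, 11, 11, 11, 11, 11, 11, 11, 11, 11, 11, 11, 11, 11, 11, 11, 11, 1, 1, 1, 1, 1, 1, 1, 1, 1, 1, 1].
n − c = 253 − 33 = 220; sign = (−1)^220 = +1.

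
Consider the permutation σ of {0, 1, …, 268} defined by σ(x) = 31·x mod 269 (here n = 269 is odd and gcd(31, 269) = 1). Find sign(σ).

Trace 2: π^k(2) = [2, 62, 39, 133, 88, 38, 102] for k=0..6.
Cycle lengths of π_31 on ℤ/269ℤ: [268, 1]; 2 cycles in total.
269 − 2 = 267 transpositions; sign(π) = (−1)^267 = -1.
Zolotarev: (31|269) = -1, matching the cycle-count sign.

-1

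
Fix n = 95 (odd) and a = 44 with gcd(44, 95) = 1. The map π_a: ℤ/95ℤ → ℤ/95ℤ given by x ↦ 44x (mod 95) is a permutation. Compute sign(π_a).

Orbit of 44 under x↦44x: [44, 36, 64, 61, 24, 11, 9]… (length divides ord_95(44)).
9 cycles of lengths [18, 18, 18, 18, 9, 9, 2, 2, 1].
Σ(ℓ_i−1) = 95−9 = 86; sign = (−1)^86 = +1.

+1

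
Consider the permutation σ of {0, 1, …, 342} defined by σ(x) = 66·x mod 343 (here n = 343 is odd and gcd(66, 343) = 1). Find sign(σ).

Start at x=206: 206 → 219 → 48 → 81 → 201 → 232 → 220 → … (one orbit).
Cycle lengths of π_66 on ℤ/343ℤ: [294, 42, 6, 1]; 4 cycles in total.
sign(π) = (−1)^{n − #cycles} = (−1)^{343−4} = (−1)^339 = -1.

-1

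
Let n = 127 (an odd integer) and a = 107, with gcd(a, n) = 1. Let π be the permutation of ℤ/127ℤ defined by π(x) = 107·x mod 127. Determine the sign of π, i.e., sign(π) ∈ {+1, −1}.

Trace 1: π^k(1) = [1, 107, 19] for k=0..2.
The orbit structure of x ↦ 107x mod 127: 43 orbits of sizes [3, 3, 3, 3, 3, 3, 3, 3, 3, 3, 3, 3, 3, 3, 3, 3, 3, 3, 3, 3, 3, 3, 3, 3, 3, 3, 3, 3, 3, 3, 3, 3, 3, 3, 3, 3, 3, 3, 3, 3, 3, 3, 1].
sign(π) = (−1)^{n − #cycles} = (−1)^{127−43} = (−1)^84 = +1.
Via Zolotarev, sign(π_{107}) = (107|127) = +1.

+1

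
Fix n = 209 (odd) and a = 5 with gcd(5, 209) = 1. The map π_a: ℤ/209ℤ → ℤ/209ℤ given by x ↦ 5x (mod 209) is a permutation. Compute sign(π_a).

Start at x=45: 45 → 16 → 80 → 191 → 119 → 177 → 49 → … (one orbit).
Cycle lengths of π_5 on ℤ/209ℤ: [45, 45, 45, 45, 9, 9, 5, 5, 1]; 9 cycles in total.
sign(π) = (−1)^{n − #cycles} = (−1)^{209−9} = (−1)^200 = +1.

+1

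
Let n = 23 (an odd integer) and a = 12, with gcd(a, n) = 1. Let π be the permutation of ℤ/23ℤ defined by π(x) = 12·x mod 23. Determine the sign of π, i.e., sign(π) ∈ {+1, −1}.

+1

Start at x=8: 8 → 4 → 2 → 1 → 12 → 6 → 3 → … (one orbit).
Cycle type of π: 11×2 + 1; total 3 cycles.
3 cycles on 23: each ℓ→(−1)^(ℓ−1), product (−1)^20 = +1.
Via Zolotarev, sign(π_{12}) = (12|23) = +1.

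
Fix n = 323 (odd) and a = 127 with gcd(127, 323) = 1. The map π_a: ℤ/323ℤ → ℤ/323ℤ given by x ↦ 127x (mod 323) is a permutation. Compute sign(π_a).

-1

Orbit of 94 under x↦127x: [94, 310, 287, 273, 110, 81, 274]… (length divides ord_323(127)).
π_127 has 8 disjoint cycles with lengths [72, 72, 72, 72, 18, 8, 8, 1] on {0,…,322}.
8 cycles on 323: each ℓ→(−1)^(ℓ−1), product (−1)^315 = -1.
Via Zolotarev, sign(π_{127}) = (127|323) = -1.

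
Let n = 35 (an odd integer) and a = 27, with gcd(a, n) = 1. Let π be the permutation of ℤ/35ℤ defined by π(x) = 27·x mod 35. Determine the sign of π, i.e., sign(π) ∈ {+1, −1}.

+1

Start at x=13: 13 → 1 → 27 → 29 → 13 (one orbit).
π_27 has 11 disjoint cycles with lengths [4, 4, 4, 4, 4, 4, 4, 2, 2, 2, 1] on {0,…,34}.
Σ(ℓ_i−1) = 35−11 = 24; sign = (−1)^24 = +1.
Zolotarev: (27|35) = +1, matching the cycle-count sign.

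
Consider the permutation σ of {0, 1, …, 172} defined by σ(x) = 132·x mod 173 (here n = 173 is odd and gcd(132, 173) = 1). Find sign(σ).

+1

Trace 136: π^k(136) = [136, 133, 83, 57, 85, 148, 160] for k=0..6.
Cycle type of π: 43×4 + 1; total 5 cycles.
n − c = 173 − 5 = 168; sign = (−1)^168 = +1.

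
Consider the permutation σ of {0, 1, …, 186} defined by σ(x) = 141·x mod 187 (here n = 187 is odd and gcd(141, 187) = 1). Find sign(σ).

Trace 37: π^k(37) = [37, 168, 126, 1, 141, 59, 91] for k=0..6.
π_141 has 6 disjoint cycles with lengths [80, 80, 16, 5, 5, 1] on {0,…,186}.
n − c = 187 − 6 = 181; sign = (−1)^181 = -1.
Check: (141/187) = -1 by Zolotarev.

-1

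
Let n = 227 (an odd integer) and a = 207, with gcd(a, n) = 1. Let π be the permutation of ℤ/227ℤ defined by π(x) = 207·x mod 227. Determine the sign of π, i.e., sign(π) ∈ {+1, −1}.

Start at x=122: 122 → 57 → 222 → 100 → 43 → 48 → 175 → … (one orbit).
The orbit structure of x ↦ 207x mod 227: 3 orbits of sizes [113, 113, 1].
227 − 3 = 224 transpositions; sign(π) = (−1)^224 = +1.
(207|227)_J = +1 (Zolotarev's lemma cross-check).

+1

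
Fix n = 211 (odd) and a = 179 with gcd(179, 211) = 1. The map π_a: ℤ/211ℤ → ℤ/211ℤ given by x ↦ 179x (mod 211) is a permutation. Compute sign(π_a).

+1

Start at x=185: 185 → 199 → 173 → 161 → 123 → 73 → 196 → … (one orbit).
π_179 has 11 disjoint cycles with lengths [21, 21, 21, 21, 21, 21, 21, 21, 21, 21, 1] on {0,…,210}.
n − c = 211 − 11 = 200; sign = (−1)^200 = +1.
Check: (179/211) = +1 by Zolotarev.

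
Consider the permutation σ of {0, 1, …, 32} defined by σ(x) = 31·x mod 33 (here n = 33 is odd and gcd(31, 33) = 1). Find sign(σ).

Trace 25: π^k(25) = [25, 16, 1, 31, 4] for k=0..4.
π_31 has 9 disjoint cycles with lengths [5, 5, 5, 5, 5, 5, 1, 1, 1] on {0,…,32}.
sign(π) = (−1)^{n − #cycles} = (−1)^{33−9} = (−1)^24 = +1.

+1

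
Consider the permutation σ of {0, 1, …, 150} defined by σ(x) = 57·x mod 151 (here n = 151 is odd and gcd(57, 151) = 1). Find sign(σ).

Start at x=59: 59 → 41 → 72 → 27 → 29 → 143 → 148 → … (one orbit).
Cycle lengths of π_57 on ℤ/151ℤ: [50, 50, 50, 1]; 4 cycles in total.
4 cycles on 151: each ℓ→(−1)^(ℓ−1), product (−1)^147 = -1.
The Jacobi symbol (57|151) = -1 (Zolotarev) agrees.

-1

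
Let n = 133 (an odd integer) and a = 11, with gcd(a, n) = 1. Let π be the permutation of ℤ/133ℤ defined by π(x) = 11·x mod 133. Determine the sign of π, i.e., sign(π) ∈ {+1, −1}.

+1

Orbit of 121 under x↦11x: [121, 1, 11]… (length divides ord_133(11)).
The orbit structure of x ↦ 11x mod 133: 45 orbits of sizes [3, 3, 3, 3, 3, 3, 3, 3, 3, 3, 3, 3, 3, 3, 3, 3, 3, 3, 3, 3, 3, 3, 3, 3, 3, 3, 3, 3, 3, 3, 3, 3, 3, 3, 3, 3, 3, 3, 3, 3, 3, 3, 3, 3, 1].
45 cycles on 133: each ℓ→(−1)^(ℓ−1), product (−1)^88 = +1.
(11|133)_J = +1 (Zolotarev's lemma cross-check).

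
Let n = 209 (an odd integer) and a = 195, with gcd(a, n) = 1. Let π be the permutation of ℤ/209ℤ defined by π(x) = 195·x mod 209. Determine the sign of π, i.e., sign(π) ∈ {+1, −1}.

-1

Orbit of 142 under x↦195x: [142, 102, 35, 137, 172, 100, 63]… (length divides ord_209(195)).
Cycle lengths of π_195 on ℤ/209ℤ: [90, 90, 10, 9, 9, 1]; 6 cycles in total.
n − c = 209 − 6 = 203; sign = (−1)^203 = -1.
Check: (195/209) = -1 by Zolotarev.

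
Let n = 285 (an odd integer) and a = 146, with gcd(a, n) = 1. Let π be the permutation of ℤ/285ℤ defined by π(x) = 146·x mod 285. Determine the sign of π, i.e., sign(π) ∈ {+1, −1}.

+1

Trace 71: π^k(71) = [71, 106, 86, 16, 56, 196, 116] for k=0..6.
Cycle lengths of π_146 on ℤ/285ℤ: [18, 18, 18, 18, 18, 18, 18, 18, 18, 18, 18, 18, 18, 18, 18, 2, 2, 2, 2, 2, 1, 1, 1, 1, 1]; 25 cycles in total.
sign(π) = (−1)^{n − #cycles} = (−1)^{285−25} = (−1)^260 = +1.
Check: (146/285) = +1 by Zolotarev.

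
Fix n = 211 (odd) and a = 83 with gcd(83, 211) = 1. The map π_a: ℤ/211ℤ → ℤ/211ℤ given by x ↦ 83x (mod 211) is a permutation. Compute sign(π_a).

Start at x=107: 107 → 19 → 100 → 71 → 196 → 21 → 55 → … (one orbit).
π_83 has 15 disjoint cycles with lengths [15, 15, 15, 15, 15, 15, 15, 15, 15, 15, 15, 15, 15, 15, 1] on {0,…,210}.
With 15 cycles on 211 points, sign = (−1)^{211−15} = +1.
The Jacobi symbol (83|211) = +1 (Zolotarev) agrees.

+1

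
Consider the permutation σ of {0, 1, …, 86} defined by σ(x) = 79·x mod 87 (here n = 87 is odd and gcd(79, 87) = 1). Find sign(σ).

Trace 28: π^k(28) = [28, 37, 52, 19, 22, 85, 16] for k=0..6.
Cycle lengths of π_79 on ℤ/87ℤ: [28, 28, 28, 1, 1, 1]; 6 cycles in total.
sign(π) = (−1)^{n − #cycles} = (−1)^{87−6} = (−1)^81 = -1.

-1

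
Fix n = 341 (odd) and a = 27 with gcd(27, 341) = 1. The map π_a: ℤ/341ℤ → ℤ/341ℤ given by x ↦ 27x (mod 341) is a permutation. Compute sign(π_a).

-1

Start at x=27: 27 → 47 → 246 → 163 → 309 → 159 → 201 → … (one orbit).
The orbit structure of x ↦ 27x mod 341: 36 orbits of sizes [10, 10, 10, 10, 10, 10, 10, 10, 10, 10, 10, 10, 10, 10, 10, 10, 10, 10, 10, 10, 10, 10, 10, 10, 10, 10, 10, 10, 10, 10, 10, 10, 10, 5, 5, 1].
36 cycles on 341: each ℓ→(−1)^(ℓ−1), product (−1)^305 = -1.
Zolotarev: (27|341) = -1, matching the cycle-count sign.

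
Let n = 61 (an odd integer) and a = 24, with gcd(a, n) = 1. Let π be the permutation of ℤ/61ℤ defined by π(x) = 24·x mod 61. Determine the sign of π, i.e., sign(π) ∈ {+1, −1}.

Trace 34: π^k(34) = [34, 23, 3, 11, 20, 53, 52] for k=0..6.
The orbit structure of x ↦ 24x mod 61: 4 orbits of sizes [20, 20, 20, 1].
Σ(ℓ_i−1) = 61−4 = 57; sign = (−1)^57 = -1.
Check: (24/61) = -1 by Zolotarev.

-1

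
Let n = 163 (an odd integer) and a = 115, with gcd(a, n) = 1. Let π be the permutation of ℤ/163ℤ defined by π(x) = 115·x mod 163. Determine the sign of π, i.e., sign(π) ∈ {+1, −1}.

Trace 136: π^k(136) = [136, 155, 58, 150, 135, 40, 36] for k=0..6.
Cycle lengths of π_115 on ℤ/163ℤ: [27, 27, 27, 27, 27, 27, 1]; 7 cycles in total.
7 cycles on 163: each ℓ→(−1)^(ℓ−1), product (−1)^156 = +1.

+1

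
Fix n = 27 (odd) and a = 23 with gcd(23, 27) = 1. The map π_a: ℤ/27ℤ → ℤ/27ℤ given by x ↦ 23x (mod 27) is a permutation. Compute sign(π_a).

Orbit of 2 under x↦23x: [2, 19, 5, 7, 26, 4, 11]… (length divides ord_27(23)).
4 cycles of lengths [18, 6, 2, 1].
4 cycles on 27: each ℓ→(−1)^(ℓ−1), product (−1)^23 = -1.

-1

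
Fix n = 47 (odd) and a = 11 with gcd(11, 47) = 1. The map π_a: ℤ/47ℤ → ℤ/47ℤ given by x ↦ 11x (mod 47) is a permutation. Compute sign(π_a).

-1

Trace 2: π^k(2) = [2, 22, 7, 30, 1, 11, 27] for k=0..6.
π_11 has 2 disjoint cycles with lengths [46, 1] on {0,…,46}.
With 2 cycles on 47 points, sign = (−1)^{47−2} = -1.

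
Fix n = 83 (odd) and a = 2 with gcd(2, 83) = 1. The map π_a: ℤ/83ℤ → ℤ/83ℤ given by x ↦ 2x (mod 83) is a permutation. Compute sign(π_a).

Orbit of 45 under x↦2x: [45, 7, 14, 28, 56, 29, 58]… (length divides ord_83(2)).
2 cycles of lengths [82, 1].
83 − 2 = 81 transpositions; sign(π) = (−1)^81 = -1.
The Jacobi symbol (2|83) = -1 (Zolotarev) agrees.

-1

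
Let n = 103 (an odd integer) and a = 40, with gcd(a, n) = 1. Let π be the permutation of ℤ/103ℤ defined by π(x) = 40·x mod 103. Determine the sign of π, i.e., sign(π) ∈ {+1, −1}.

Start at x=19: 19 → 39 → 15 → 85 → 1 → 40 → 55 → … (one orbit).
Cycle lengths of π_40 on ℤ/103ℤ: [102, 1]; 2 cycles in total.
n − c = 103 − 2 = 101; sign = (−1)^101 = -1.
(40|103)_J = -1 (Zolotarev's lemma cross-check).

-1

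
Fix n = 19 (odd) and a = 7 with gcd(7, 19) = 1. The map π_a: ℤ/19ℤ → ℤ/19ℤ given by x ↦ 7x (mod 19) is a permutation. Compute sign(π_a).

+1

Orbit of 1 under x↦7x: [1, 7, 11]… (length divides ord_19(7)).
Decompose π into cycles: lengths [3, 3, 3, 3, 3, 3, 1] (7 cycles, including the fixed point 0).
sign(π) = (−1)^{n − #cycles} = (−1)^{19−7} = (−1)^12 = +1.
Via Zolotarev, sign(π_{7}) = (7|19) = +1.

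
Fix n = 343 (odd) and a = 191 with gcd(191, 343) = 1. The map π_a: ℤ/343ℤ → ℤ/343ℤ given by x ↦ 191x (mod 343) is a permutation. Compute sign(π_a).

+1

Start at x=92: 92 → 79 → 340 → 113 → 317 → 179 → 232 → … (one orbit).
Cycle lengths of π_191 on ℤ/343ℤ: [147, 147, 21, 21, 3, 3, 1]; 7 cycles in total.
With 7 cycles on 343 points, sign = (−1)^{343−7} = +1.
(191|343)_J = +1 (Zolotarev's lemma cross-check).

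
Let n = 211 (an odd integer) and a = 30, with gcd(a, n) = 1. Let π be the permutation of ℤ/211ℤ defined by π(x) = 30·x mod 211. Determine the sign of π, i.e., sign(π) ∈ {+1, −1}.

Orbit of 87 under x↦30x: [87, 78, 19, 148, 9, 59, 82]… (length divides ord_211(30)).
3 cycles of lengths [105, 105, 1].
With 3 cycles on 211 points, sign = (−1)^{211−3} = +1.
Via Zolotarev, sign(π_{30}) = (30|211) = +1.

+1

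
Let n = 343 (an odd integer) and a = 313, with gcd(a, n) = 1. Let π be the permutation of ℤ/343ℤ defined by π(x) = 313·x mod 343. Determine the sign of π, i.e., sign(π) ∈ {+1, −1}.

Orbit of 68 under x↦313x: [68, 18, 146, 79, 31, 99, 117]… (length divides ord_343(313)).
Cycle lengths of π_313 on ℤ/343ℤ: [42, 42, 42, 42, 42, 42, 42, 6, 6, 6, 6, 6, 6, 6, 6, 1]; 16 cycles in total.
With 16 cycles on 343 points, sign = (−1)^{343−16} = -1.

-1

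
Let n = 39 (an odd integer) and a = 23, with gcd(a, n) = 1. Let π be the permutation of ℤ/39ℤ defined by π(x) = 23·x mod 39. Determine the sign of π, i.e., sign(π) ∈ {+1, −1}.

-1

Orbit of 22 under x↦23x: [22, 38, 16, 17, 1, 23]… (length divides ord_39(23)).
8 cycles of lengths [6, 6, 6, 6, 6, 6, 2, 1].
sign(π) = (−1)^{n − #cycles} = (−1)^{39−8} = (−1)^31 = -1.
Zolotarev: (23|39) = -1, matching the cycle-count sign.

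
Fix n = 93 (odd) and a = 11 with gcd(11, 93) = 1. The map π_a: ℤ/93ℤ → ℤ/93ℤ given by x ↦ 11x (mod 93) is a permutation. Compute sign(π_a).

Trace 74: π^k(74) = [74, 70, 26, 7, 77, 10, 17] for k=0..6.
Cycle lengths of π_11 on ℤ/93ℤ: [30, 30, 30, 2, 1]; 5 cycles in total.
sign(π) = (−1)^{n − #cycles} = (−1)^{93−5} = (−1)^88 = +1.
Via Zolotarev, sign(π_{11}) = (11|93) = +1.

+1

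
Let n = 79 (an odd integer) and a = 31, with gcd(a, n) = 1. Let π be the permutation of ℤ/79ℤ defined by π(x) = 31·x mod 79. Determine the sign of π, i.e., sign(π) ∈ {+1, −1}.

+1

Orbit of 31 under x↦31x: [31, 13, 8, 11, 25, 64, 9]… (length divides ord_79(31)).
Decompose π into cycles: lengths [39, 39, 1] (3 cycles, including the fixed point 0).
Σ(ℓ_i−1) = 79−3 = 76; sign = (−1)^76 = +1.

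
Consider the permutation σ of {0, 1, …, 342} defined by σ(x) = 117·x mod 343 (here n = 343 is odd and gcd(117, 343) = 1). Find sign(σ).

Trace 177: π^k(177) = [177, 129, 1, 117, 312, 146, 275] for k=0..6.
Decompose π into cycles: lengths [42, 42, 42, 42, 42, 42, 42, 6, 6, 6, 6, 6, 6, 6, 6, 1] (16 cycles, including the fixed point 0).
16 cycles on 343: each ℓ→(−1)^(ℓ−1), product (−1)^327 = -1.

-1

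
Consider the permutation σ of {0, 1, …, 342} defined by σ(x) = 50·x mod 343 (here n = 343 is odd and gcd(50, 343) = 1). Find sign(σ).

+1

Start at x=50: 50 → 99 → 148 → 197 → 246 → 295 → 1 → 50 (one orbit).
Decompose π into cycles: lengths [7, 7, 7, 7, 7, 7, 7, 7, 7, 7, 7, 7, 7, 7, 7, 7, 7, 7, 7, 7, 7, 7, 7, 7, 7, 7, 7, 7, 7, 7, 7, 7, 7, 7, 7, 7, 7, 7, 7, 7, 7, 7, 1, 1, 1, 1, 1, 1, 1, 1, 1, 1, 1, 1, 1, 1, 1, 1, 1, 1, 1, 1, 1, 1, 1, 1, 1, 1, 1, 1, 1, 1, 1, 1, 1, 1, 1, 1, 1, 1, 1, 1, 1, 1, 1, 1, 1, 1, 1, 1, 1] (91 cycles, including the fixed point 0).
343 − 91 = 252 transpositions; sign(π) = (−1)^252 = +1.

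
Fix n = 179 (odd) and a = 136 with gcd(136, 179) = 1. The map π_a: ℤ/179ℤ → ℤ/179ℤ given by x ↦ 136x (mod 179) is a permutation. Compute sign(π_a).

Start at x=169: 169 → 72 → 126 → 131 → 95 → 32 → 56 → … (one orbit).
π_136 has 2 disjoint cycles with lengths [178, 1] on {0,…,178}.
179 − 2 = 177 transpositions; sign(π) = (−1)^177 = -1.
Zolotarev: (136|179) = -1, matching the cycle-count sign.

-1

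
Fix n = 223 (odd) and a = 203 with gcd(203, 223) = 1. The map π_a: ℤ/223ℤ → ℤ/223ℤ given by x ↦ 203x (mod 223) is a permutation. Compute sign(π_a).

Start at x=146: 146 → 202 → 197 → 74 → 81 → 164 → 65 → … (one orbit).
3 cycles of lengths [111, 111, 1].
sign(π) = (−1)^{n − #cycles} = (−1)^{223−3} = (−1)^220 = +1.

+1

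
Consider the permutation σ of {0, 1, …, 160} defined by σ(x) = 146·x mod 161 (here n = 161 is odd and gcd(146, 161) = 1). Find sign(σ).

-1

Start at x=13: 13 → 127 → 27 → 78 → 118 → 1 → 146 → … (one orbit).
12 cycles of lengths [22, 22, 22, 22, 22, 22, 11, 11, 2, 2, 2, 1].
With 12 cycles on 161 points, sign = (−1)^{161−12} = -1.
Zolotarev: (146|161) = -1, matching the cycle-count sign.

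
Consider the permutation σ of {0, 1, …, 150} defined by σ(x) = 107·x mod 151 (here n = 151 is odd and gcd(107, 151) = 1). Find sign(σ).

-1

Orbit of 26 under x↦107x: [26, 64, 53, 84, 79, 148, 132]… (length divides ord_151(107)).
Cycle lengths of π_107 on ℤ/151ℤ: [50, 50, 50, 1]; 4 cycles in total.
n − c = 151 − 4 = 147; sign = (−1)^147 = -1.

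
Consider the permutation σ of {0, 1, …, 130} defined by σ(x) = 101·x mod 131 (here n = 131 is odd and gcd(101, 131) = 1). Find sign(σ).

+1

Orbit of 105 under x↦101x: [105, 125, 49, 102, 84, 100, 13]… (length divides ord_131(101)).
π_101 has 3 disjoint cycles with lengths [65, 65, 1] on {0,…,130}.
131 − 3 = 128 transpositions; sign(π) = (−1)^128 = +1.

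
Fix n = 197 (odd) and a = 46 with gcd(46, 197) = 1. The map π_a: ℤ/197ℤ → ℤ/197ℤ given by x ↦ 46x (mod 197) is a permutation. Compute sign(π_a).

Trace 69: π^k(69) = [69, 22, 27, 60, 2, 92, 95] for k=0..6.
π_46 has 2 disjoint cycles with lengths [196, 1] on {0,…,196}.
Σ(ℓ_i−1) = 197−2 = 195; sign = (−1)^195 = -1.

-1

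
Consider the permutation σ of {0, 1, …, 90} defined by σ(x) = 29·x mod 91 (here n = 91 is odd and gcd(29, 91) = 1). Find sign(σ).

Start at x=29: 29 → 22 → 1 → 29 (one orbit).
Cycle type of π: 3×28 + 1×7; total 35 cycles.
With 35 cycles on 91 points, sign = (−1)^{91−35} = +1.
Check: (29/91) = +1 by Zolotarev.

+1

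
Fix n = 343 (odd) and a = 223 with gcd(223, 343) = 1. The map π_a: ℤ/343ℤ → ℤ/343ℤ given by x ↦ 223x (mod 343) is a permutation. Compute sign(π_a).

Start at x=244: 244 → 218 → 251 → 64 → 209 → 302 → 118 → … (one orbit).
Cycle type of π: 98×3 + 14×3 + 2×3 + 1; total 10 cycles.
With 10 cycles on 343 points, sign = (−1)^{343−10} = -1.
The Jacobi symbol (223|343) = -1 (Zolotarev) agrees.

-1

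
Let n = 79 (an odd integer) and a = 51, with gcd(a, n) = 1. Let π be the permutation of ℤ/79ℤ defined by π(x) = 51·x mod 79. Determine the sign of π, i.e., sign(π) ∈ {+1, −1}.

Trace 11: π^k(11) = [11, 8, 13, 31, 1, 51, 73] for k=0..6.
Decompose π into cycles: lengths [39, 39, 1] (3 cycles, including the fixed point 0).
n − c = 79 − 3 = 76; sign = (−1)^76 = +1.
Check: (51/79) = +1 by Zolotarev.

+1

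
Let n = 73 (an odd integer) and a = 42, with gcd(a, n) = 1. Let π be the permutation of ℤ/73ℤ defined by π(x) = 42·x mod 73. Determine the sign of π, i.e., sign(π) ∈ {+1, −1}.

Start at x=9: 9 → 13 → 35 → 10 → 55 → 47 → 3 → … (one orbit).
Cycle type of π: 72 + 1; total 2 cycles.
73 − 2 = 71 transpositions; sign(π) = (−1)^71 = -1.

-1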